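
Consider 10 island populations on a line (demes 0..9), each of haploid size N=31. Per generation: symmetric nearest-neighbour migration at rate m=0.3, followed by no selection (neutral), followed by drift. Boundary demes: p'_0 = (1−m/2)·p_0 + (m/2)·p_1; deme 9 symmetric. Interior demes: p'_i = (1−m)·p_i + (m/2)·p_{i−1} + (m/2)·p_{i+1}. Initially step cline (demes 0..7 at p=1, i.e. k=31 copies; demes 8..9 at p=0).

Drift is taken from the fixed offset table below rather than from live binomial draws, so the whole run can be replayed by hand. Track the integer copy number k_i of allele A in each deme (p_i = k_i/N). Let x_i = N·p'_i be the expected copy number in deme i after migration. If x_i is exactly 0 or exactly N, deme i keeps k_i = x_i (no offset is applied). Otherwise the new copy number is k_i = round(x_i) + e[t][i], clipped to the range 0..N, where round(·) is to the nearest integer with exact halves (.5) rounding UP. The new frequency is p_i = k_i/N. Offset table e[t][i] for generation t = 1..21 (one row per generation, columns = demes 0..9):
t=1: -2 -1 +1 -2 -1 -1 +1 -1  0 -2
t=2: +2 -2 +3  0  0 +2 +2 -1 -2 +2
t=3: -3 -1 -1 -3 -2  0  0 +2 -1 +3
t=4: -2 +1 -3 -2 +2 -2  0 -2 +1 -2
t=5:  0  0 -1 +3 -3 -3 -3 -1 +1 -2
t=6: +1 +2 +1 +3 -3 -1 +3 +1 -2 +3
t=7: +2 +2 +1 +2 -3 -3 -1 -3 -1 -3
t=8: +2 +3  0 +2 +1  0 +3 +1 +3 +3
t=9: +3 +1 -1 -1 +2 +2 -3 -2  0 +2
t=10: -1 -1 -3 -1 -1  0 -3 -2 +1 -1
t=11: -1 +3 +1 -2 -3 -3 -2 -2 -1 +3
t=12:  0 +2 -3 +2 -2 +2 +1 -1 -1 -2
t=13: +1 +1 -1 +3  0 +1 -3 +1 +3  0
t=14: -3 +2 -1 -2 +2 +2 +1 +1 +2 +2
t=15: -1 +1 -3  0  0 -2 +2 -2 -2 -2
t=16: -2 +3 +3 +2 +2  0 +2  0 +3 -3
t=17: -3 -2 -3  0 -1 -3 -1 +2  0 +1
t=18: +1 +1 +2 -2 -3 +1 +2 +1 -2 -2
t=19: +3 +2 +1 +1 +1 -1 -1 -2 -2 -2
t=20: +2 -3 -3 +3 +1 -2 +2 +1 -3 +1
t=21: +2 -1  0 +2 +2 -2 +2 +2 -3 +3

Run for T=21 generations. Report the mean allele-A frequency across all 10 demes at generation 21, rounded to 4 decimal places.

0.7065

t=0: k=[31 31 31 31 31 31 31 31 0 0]
t=1: x=[31.0000 31.0000 31.0000 31.0000 31.0000 31.0000 31.0000 26.3500 4.6500 0.0000] k=[31 31 31 31 31 31 31 25 5 0]
t=2: x=[31.0000 31.0000 31.0000 31.0000 31.0000 31.0000 30.1000 22.9000 7.2500 0.7500] k=[31 31 31 31 31 31 31 22 5 3]
t=3: x=[31.0000 31.0000 31.0000 31.0000 31.0000 31.0000 29.6500 20.8000 7.2500 3.3000] k=[31 31 31 31 31 31 30 23 6 6]
t=4: x=[31.0000 31.0000 31.0000 31.0000 31.0000 30.8500 29.1000 21.5000 8.5500 6.0000] k=[31 31 31 31 31 29 29 20 10 4]
t=5: x=[31.0000 31.0000 31.0000 31.0000 30.7000 29.3000 27.6500 19.8500 10.6000 4.9000] k=[31 31 31 31 28 26 25 19 12 3]
t=6: x=[31.0000 31.0000 31.0000 30.5500 28.1500 26.1500 24.2500 18.8500 11.7000 4.3500] k=[31 31 31 31 25 25 27 20 10 7]
t=7: x=[31.0000 31.0000 31.0000 30.1000 25.9000 25.3000 25.6500 19.5500 11.0500 7.4500] k=[31 31 31 31 23 22 25 17 10 4]
t=8: x=[31.0000 31.0000 31.0000 29.8000 24.0500 22.6000 23.3500 17.1500 10.1500 4.9000] k=[31 31 31 31 25 23 26 18 13 8]
t=9: x=[31.0000 31.0000 31.0000 30.1000 25.6000 23.7500 24.3500 18.4500 13.0000 8.7500] k=[31 31 31 29 28 26 21 16 13 11]
t=10: x=[31.0000 31.0000 30.7000 29.1500 27.8500 25.5500 21.0000 16.3000 13.1500 11.3000] k=[31 31 28 28 27 26 18 14 14 10]
t=11: x=[31.0000 30.5500 28.4500 27.8500 27.0000 24.9500 18.6000 14.6000 13.4000 10.6000] k=[31 31 29 26 24 22 17 13 12 14]
t=12: x=[31.0000 30.7000 28.8500 26.1500 24.0000 21.5500 17.1500 13.4500 12.4500 13.7000] k=[31 31 26 28 22 24 18 12 11 12]
t=13: x=[31.0000 30.2500 27.0500 26.8000 23.2000 22.8000 18.0000 12.7500 11.3000 11.8500] k=[31 31 26 30 23 24 15 14 14 12]
t=14: x=[31.0000 30.2500 27.3500 28.3500 24.2000 22.5000 16.2000 14.1500 13.7000 12.3000] k=[31 31 26 26 26 25 17 15 16 14]
t=15: x=[31.0000 30.2500 26.7500 26.0000 25.8500 23.9500 17.9000 15.4500 15.5500 14.3000] k=[31 31 24 26 26 22 20 13 14 12]
t=16: x=[31.0000 29.9500 25.3500 25.7000 25.4000 22.3000 19.2500 14.2000 13.5500 12.3000] k=[31 31 28 28 27 22 21 14 17 9]
t=17: x=[31.0000 30.5500 28.4500 27.8500 26.4000 22.6000 20.1000 15.5000 15.3500 10.2000] k=[31 29 25 28 25 20 19 18 15 11]
t=18: x=[30.7000 28.7000 26.0500 27.1000 24.7000 20.6000 19.0000 17.7000 14.8500 11.6000] k=[31 30 28 25 22 22 21 19 13 10]
t=19: x=[30.8500 29.8500 27.8500 25.0000 22.4500 21.8500 20.8500 18.4000 13.4500 10.4500] k=[31 31 29 26 23 21 20 16 11 8]
t=20: x=[31.0000 30.7000 28.8500 26.0000 23.1500 21.1500 19.5500 15.8500 11.3000 8.4500] k=[31 28 26 29 24 19 22 17 8 9]
t=21: x=[30.5500 28.1500 26.7500 27.8000 24.0000 20.2000 20.8000 16.4000 9.5000 8.8500] k=[31 27 27 30 26 18 23 18 7 12]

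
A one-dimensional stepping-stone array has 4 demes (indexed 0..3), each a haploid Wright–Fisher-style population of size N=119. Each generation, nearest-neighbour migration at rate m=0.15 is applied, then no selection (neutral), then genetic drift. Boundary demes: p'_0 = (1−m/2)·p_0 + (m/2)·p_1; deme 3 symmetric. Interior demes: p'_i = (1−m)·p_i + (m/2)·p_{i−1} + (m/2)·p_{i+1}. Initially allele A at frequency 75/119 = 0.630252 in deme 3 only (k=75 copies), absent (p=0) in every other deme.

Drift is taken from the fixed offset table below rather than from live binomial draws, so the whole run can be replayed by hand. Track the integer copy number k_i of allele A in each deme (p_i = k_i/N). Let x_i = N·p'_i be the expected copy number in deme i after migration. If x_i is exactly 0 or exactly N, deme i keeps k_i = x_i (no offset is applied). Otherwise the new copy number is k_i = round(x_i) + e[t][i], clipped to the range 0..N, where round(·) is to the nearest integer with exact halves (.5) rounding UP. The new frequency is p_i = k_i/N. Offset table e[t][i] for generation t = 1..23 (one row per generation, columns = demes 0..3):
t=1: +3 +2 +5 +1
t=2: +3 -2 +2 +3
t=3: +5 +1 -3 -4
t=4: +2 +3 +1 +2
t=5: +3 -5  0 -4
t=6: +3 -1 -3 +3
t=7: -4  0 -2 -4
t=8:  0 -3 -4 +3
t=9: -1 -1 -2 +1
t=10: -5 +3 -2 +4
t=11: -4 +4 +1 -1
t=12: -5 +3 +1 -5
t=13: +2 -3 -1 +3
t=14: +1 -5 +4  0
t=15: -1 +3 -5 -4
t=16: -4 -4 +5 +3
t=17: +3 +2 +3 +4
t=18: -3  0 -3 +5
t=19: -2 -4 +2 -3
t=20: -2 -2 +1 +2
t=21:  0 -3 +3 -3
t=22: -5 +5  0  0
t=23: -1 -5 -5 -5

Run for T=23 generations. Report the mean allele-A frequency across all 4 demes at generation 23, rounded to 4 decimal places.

t=0: k=[0 0 0 75]
t=1: x=[0.0000 0.0000 5.6250 69.3750] k=[0 0 11 70]
t=2: x=[0.0000 0.8250 14.6000 65.5750] k=[0 0 17 69]
t=3: x=[0.0000 1.2750 19.6250 65.1000] k=[0 2 17 61]
t=4: x=[0.1500 2.9750 19.1750 57.7000] k=[2 6 20 60]
t=5: x=[2.3000 6.7500 21.9500 57.0000] k=[5 2 22 53]
t=6: x=[4.7750 3.7250 22.8250 50.6750] k=[8 3 20 54]
t=7: x=[7.6250 4.6500 21.2750 51.4500] k=[4 5 19 47]
t=8: x=[4.0750 5.9750 20.0500 44.9000] k=[4 3 16 48]
t=9: x=[3.9250 4.0500 17.4250 45.6000] k=[3 3 15 47]
t=10: x=[3.0000 3.9000 16.5000 44.6000] k=[0 7 15 49]
t=11: x=[0.5250 7.0750 16.9500 46.4500] k=[0 11 18 45]
t=12: x=[0.8250 10.7000 19.5000 42.9750] k=[0 14 21 38]
t=13: x=[1.0500 13.4750 21.7500 36.7250] k=[3 10 21 40]
t=14: x=[3.5250 10.3000 21.6000 38.5750] k=[5 5 26 39]
t=15: x=[5.0000 6.5750 25.4000 38.0250] k=[4 10 20 34]
t=16: x=[4.4500 10.3000 20.3000 32.9500] k=[0 6 25 36]
t=17: x=[0.4500 6.9750 24.4000 35.1750] k=[3 9 27 39]
t=18: x=[3.4500 9.9000 26.5500 38.1000] k=[0 10 24 43]
t=19: x=[0.7500 10.3000 24.3750 41.5750] k=[0 6 26 39]
t=20: x=[0.4500 7.0500 25.4750 38.0250] k=[0 5 26 40]
t=21: x=[0.3750 6.2000 25.4750 38.9500] k=[0 3 28 36]
t=22: x=[0.2250 4.6500 26.7250 35.4000] k=[0 10 27 35]
t=23: x=[0.7500 10.5250 26.3250 34.4000] k=[0 6 21 29]

0.1176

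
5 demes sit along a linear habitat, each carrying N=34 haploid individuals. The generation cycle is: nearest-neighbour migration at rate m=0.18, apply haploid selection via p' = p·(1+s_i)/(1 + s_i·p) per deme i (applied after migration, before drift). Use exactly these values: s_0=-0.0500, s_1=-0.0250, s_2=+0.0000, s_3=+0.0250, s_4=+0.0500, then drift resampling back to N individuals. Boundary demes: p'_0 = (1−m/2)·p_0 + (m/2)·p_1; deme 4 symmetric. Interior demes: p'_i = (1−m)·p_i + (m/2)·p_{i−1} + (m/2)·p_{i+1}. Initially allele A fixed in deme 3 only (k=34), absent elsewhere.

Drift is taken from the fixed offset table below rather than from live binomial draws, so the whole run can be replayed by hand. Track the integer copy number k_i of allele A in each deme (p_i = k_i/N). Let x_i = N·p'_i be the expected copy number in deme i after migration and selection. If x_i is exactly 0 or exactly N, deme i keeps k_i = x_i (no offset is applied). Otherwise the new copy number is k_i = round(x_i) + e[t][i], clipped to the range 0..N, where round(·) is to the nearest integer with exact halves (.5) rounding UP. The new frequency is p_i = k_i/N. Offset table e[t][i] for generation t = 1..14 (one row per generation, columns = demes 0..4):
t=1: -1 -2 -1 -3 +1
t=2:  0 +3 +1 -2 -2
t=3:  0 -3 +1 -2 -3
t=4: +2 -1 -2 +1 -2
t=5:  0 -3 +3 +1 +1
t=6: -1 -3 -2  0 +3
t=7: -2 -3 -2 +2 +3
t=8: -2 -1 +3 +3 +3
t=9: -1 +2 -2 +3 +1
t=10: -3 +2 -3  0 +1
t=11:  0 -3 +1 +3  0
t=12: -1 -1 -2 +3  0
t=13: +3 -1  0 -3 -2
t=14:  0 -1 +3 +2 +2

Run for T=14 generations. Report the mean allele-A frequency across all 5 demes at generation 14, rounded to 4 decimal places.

0.2647

t=0: k=[0 0 0 34 0]
t=1: x=[0.0000 0.0000 3.0600 28.0029 3.1986] k=[0 0 2 25 4]
t=2: x=[0.0000 0.1755 3.8900 21.2374 6.1314] k=[0 3 5 19 4]
t=3: x=[0.2566 2.8433 6.0800 16.5997 5.5736] k=[0 0 7 15 3]
t=4: x=[0.0000 0.6145 7.0900 13.3999 4.2584] k=[0 0 5 14 2]
t=5: x=[0.0000 0.4389 5.3600 12.3032 3.2194] k=[0 0 8 13 4]
t=6: x=[0.0000 0.7024 7.7300 11.9305 5.0150] k=[0 0 6 12 8]
t=7: x=[0.0000 0.5267 6.0000 11.2854 8.6714] k=[0 0 4 13 12]
t=8: x=[0.0000 0.3511 4.4500 12.2931 12.4727] k=[0 0 7 15 15]
t=9: x=[0.0000 0.6145 7.0900 14.4849 15.4101] k=[0 3 5 17 16]
t=10: x=[0.2566 2.8433 5.9000 16.0391 16.5040] k=[0 5 3 16 18]
t=11: x=[0.4278 4.2745 4.3500 15.2173 18.2332] k=[0 1 5 18 18]
t=12: x=[0.0855 1.2394 5.8100 17.0399 18.4126] k=[0 0 4 20 18]
t=13: x=[0.0000 0.3511 5.0800 18.5883 18.5919] k=[0 0 5 16 17]
t=14: x=[0.0000 0.4389 5.5400 15.3075 17.3247] k=[0 0 9 17 19]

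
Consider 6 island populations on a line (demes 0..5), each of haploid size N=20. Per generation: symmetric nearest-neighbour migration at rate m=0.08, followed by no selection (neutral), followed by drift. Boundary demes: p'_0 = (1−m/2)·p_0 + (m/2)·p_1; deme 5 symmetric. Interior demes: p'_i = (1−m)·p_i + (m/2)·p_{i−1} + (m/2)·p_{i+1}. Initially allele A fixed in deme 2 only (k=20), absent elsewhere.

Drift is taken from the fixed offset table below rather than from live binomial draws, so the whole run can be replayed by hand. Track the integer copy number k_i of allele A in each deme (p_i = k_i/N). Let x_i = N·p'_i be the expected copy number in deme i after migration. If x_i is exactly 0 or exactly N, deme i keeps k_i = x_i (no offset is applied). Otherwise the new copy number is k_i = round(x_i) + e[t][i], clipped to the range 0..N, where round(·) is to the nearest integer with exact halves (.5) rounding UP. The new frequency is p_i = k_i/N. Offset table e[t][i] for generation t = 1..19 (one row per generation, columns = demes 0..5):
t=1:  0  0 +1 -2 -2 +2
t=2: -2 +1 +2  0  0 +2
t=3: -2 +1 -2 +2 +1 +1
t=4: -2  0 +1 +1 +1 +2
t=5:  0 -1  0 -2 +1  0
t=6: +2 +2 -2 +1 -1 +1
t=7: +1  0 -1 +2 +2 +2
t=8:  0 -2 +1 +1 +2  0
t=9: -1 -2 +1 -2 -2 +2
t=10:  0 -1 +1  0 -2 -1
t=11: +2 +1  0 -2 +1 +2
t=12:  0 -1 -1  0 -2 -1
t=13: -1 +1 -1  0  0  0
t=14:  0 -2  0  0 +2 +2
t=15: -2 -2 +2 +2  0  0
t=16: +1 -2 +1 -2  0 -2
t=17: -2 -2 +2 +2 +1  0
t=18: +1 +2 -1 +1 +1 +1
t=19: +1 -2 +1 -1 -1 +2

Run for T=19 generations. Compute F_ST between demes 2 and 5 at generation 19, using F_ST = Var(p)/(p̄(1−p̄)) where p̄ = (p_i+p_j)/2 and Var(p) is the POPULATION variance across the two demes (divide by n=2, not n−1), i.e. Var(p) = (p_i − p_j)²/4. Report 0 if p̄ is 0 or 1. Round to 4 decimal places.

t=0: k=[0 0 20 0 0 0]
t=1: x=[0.0000 0.8000 18.4000 0.8000 0.0000 0.0000] k=[0 1 19 0 0 0]
t=2: x=[0.0400 1.6800 17.5200 0.7600 0.0000 0.0000] k=[0 3 20 1 0 0]
t=3: x=[0.1200 3.5600 18.5600 1.7200 0.0400 0.0000] k=[0 5 17 4 1 0]
t=4: x=[0.2000 5.2800 16.0000 4.4000 1.0800 0.0400] k=[0 5 17 5 2 2]
t=5: x=[0.2000 5.2800 16.0400 5.3600 2.1200 2.0000] k=[0 4 16 3 3 2]
t=6: x=[0.1600 4.3200 15.0000 3.5200 2.9600 2.0400] k=[2 6 13 5 2 3]
t=7: x=[2.1600 6.1200 12.4000 5.2000 2.1600 2.9600] k=[3 6 11 7 4 5]
t=8: x=[3.1200 6.0800 10.6400 7.0400 4.1600 4.9600] k=[3 4 12 8 6 5]
t=9: x=[3.0400 4.2800 11.5200 8.0800 6.0400 5.0400] k=[2 2 13 6 4 7]
t=10: x=[2.0000 2.4400 12.2800 6.2000 4.2000 6.8800] k=[2 1 13 6 2 6]
t=11: x=[1.9600 1.5200 12.2400 6.1200 2.3200 5.8400] k=[4 3 12 4 3 8]
t=12: x=[3.9600 3.4000 11.3200 4.2800 3.2400 7.8000] k=[4 2 10 4 1 7]
t=13: x=[3.9200 2.4000 9.4400 4.1200 1.3600 6.7600] k=[3 3 8 4 1 7]
t=14: x=[3.0000 3.2000 7.6400 4.0400 1.3600 6.7600] k=[3 1 8 4 3 9]
t=15: x=[2.9200 1.3600 7.5600 4.1200 3.2800 8.7600] k=[1 0 10 6 3 9]
t=16: x=[0.9600 0.4400 9.4400 6.0400 3.3600 8.7600] k=[2 0 10 4 3 7]
t=17: x=[1.9200 0.4800 9.3600 4.2000 3.2000 6.8400] k=[0 0 11 6 4 7]
t=18: x=[0.0000 0.4400 10.3600 6.1200 4.2000 6.8800] k=[0 2 9 7 5 8]
t=19: x=[0.0800 2.2000 8.6400 7.0000 5.2000 7.8800] k=[1 0 10 6 4 10]

0.0000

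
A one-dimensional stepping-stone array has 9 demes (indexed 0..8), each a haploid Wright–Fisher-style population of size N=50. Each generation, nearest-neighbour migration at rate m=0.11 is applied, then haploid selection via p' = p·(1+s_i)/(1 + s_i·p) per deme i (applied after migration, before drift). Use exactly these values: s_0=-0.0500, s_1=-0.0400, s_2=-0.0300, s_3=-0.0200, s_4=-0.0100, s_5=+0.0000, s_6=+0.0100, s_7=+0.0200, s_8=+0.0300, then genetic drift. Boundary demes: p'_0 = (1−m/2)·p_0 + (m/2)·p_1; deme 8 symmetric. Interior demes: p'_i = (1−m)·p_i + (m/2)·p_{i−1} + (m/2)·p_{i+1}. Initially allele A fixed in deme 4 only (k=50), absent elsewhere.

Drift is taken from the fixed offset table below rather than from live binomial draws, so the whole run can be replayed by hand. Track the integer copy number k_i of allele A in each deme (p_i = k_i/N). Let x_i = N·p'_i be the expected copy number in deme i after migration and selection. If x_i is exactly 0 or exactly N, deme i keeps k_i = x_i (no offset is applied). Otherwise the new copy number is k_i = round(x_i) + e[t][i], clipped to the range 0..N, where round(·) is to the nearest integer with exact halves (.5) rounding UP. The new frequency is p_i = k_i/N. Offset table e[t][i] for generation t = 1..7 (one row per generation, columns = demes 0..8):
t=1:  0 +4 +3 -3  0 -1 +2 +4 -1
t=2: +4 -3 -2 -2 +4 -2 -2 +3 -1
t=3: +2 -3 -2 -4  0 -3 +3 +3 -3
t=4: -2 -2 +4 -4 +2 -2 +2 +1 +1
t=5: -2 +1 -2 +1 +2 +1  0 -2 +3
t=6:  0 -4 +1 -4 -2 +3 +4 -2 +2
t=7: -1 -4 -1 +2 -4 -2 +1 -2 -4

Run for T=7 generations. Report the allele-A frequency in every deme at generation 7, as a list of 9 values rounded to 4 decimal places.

[0.0000, 0.0000, 0.0000, 0.0800, 0.4400, 0.1600, 0.2000, 0.0000, 0.0200]

t=0: k=[0 0 0 0 50 0 0 0 0]
t=1: x=[0.0000 0.0000 0.0000 2.6980 44.4506 2.7500 0.0000 0.0000 0.0000] k=[0 0 0 0 44 2 0 0 0]
t=2: x=[0.0000 0.0000 0.0000 2.3739 39.1851 4.2000 0.1111 0.0000 0.0000] k=[0 0 0 0 43 2 0 0 0]
t=3: x=[0.0000 0.0000 0.0000 2.3199 38.2901 4.1450 0.1111 0.0000 0.0000] k=[0 0 0 0 38 1 3 0 0]
t=4: x=[0.0000 0.0000 0.0000 2.0499 33.7650 3.1450 2.7508 0.1683 0.0000] k=[0 0 0 0 36 1 5 1 0]
t=5: x=[0.0000 0.0000 0.0000 1.9419 31.9793 3.1450 4.6014 1.1877 0.0566] k=[0 0 0 3 34 4 5 0 3]
t=6: x=[0.0000 0.0000 0.1601 4.4573 30.5256 5.7050 4.7123 0.4487 2.9151] k=[0 0 1 0 29 9 9 0 5]
t=7: x=[0.0000 0.0528 0.8638 1.6181 26.1797 10.1000 8.5755 0.7852 4.8530] k=[0 0 0 4 22 8 10 0 1]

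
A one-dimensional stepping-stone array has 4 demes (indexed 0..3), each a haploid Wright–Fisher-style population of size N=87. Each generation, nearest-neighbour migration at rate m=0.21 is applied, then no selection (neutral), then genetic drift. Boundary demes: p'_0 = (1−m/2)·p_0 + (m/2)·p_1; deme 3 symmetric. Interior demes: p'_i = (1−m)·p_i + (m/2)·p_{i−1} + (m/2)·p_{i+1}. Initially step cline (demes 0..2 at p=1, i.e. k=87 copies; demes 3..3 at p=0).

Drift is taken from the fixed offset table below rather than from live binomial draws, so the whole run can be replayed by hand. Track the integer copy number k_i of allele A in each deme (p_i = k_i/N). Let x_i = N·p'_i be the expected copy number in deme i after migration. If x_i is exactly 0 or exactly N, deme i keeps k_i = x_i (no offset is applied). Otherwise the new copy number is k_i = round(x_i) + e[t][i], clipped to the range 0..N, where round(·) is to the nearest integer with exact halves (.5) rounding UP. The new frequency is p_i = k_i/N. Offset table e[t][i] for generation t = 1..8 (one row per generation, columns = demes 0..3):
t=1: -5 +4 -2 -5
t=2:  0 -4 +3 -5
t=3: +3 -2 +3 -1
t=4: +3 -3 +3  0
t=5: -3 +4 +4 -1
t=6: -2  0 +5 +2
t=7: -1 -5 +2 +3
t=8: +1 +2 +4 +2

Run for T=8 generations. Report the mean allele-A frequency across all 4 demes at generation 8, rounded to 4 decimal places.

0.7701

t=0: k=[87 87 87 0]
t=1: x=[87.0000 87.0000 77.8650 9.1350] k=[87 87 76 4]
t=2: x=[87.0000 85.8450 69.5950 11.5600] k=[87 82 73 7]
t=3: x=[86.4750 81.5800 67.0150 13.9300] k=[87 80 70 13]
t=4: x=[86.2650 79.6850 65.0650 18.9850] k=[87 77 68 19]
t=5: x=[85.9500 77.1050 63.8000 24.1450] k=[83 81 68 23]
t=6: x=[82.7900 79.8450 64.6400 27.7250] k=[81 80 70 30]
t=7: x=[80.8950 79.0550 66.8500 34.2000] k=[80 74 69 37]
t=8: x=[79.3700 74.1050 66.1650 40.3600] k=[80 76 70 42]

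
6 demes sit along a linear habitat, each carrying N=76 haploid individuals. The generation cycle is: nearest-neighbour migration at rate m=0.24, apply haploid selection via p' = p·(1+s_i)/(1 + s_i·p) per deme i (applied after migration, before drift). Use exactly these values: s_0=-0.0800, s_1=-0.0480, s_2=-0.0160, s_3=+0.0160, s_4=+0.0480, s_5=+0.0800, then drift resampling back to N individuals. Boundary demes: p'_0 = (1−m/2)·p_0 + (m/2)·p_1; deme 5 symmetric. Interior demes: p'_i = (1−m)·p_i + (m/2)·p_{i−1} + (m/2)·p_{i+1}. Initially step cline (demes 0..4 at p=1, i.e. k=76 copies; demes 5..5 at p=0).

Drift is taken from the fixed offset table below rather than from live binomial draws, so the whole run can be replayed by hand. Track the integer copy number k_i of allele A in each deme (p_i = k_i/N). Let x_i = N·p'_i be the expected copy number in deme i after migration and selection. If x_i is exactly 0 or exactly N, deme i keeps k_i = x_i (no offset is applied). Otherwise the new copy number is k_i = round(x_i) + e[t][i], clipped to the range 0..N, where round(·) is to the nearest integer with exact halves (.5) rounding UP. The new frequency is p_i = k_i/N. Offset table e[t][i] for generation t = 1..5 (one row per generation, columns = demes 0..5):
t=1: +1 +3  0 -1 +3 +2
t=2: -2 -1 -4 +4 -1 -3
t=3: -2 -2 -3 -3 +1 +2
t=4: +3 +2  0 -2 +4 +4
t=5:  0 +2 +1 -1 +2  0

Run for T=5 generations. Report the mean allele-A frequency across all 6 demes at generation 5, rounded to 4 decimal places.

0.8728

t=0: k=[76 76 76 76 76 0]
t=1: x=[76.0000 76.0000 76.0000 76.0000 67.2496 9.7559] k=[76 76 76 76 70 12]
t=2: x=[76.0000 76.0000 76.0000 75.2912 64.2338 20.0761] k=[76 76 76 76 63 17]
t=3: x=[76.0000 76.0000 76.0000 74.4641 59.6497 23.7584] k=[76 76 76 71 61 26]
t=4: x=[76.0000 76.0000 75.3903 70.4818 58.6361 31.6111] k=[76 76 75 68 63 36]
t=5: x=[76.0000 75.8740 74.2527 68.3499 60.9343 40.6982] k=[76 76 75 67 63 41]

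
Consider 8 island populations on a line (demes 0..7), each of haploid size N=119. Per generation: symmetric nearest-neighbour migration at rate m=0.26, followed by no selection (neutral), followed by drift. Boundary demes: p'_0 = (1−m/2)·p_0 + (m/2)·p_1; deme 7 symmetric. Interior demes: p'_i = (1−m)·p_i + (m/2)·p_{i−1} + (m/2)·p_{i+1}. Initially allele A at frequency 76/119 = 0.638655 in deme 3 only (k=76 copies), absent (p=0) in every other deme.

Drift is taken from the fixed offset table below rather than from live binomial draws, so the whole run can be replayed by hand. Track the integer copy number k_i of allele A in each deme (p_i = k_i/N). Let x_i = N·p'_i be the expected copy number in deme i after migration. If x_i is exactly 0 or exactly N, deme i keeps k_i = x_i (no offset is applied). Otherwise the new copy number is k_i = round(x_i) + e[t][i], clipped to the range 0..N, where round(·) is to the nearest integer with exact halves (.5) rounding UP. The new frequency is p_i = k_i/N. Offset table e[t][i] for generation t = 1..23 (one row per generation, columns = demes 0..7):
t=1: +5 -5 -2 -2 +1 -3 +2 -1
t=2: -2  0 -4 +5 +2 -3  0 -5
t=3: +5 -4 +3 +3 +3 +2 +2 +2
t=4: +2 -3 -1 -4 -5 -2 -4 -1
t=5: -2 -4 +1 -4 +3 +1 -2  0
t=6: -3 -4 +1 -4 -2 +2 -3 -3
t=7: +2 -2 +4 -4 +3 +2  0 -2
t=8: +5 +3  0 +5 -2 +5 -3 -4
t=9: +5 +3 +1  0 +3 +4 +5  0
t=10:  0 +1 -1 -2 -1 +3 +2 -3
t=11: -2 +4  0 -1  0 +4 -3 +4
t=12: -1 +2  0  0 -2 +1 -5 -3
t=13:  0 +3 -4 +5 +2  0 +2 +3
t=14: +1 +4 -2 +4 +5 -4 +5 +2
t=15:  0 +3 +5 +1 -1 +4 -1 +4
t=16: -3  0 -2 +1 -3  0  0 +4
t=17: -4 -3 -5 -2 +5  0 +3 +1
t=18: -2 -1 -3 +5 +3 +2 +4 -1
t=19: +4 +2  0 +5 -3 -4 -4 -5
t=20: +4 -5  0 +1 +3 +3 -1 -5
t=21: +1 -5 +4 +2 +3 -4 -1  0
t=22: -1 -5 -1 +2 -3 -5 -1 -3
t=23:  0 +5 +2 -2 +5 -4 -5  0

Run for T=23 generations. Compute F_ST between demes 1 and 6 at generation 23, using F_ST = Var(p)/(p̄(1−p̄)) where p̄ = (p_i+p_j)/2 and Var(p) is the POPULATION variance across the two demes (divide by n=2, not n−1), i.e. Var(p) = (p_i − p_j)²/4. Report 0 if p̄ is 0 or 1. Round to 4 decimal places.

0.0024

t=0: k=[0 0 0 76 0 0 0 0]
t=1: x=[0.0000 0.0000 9.8800 56.2400 9.8800 0.0000 0.0000 0.0000] k=[0 0 8 54 11 0 0 0]
t=2: x=[0.0000 1.0400 12.9400 42.4300 15.1600 1.4300 0.0000 0.0000] k=[0 1 9 47 17 0 0 0]
t=3: x=[0.1300 1.9100 12.9000 38.1600 18.6900 2.2100 0.0000 0.0000] k=[5 0 16 41 22 4 0 0]
t=4: x=[4.3500 2.7300 17.1700 35.2800 22.1300 5.8200 0.5200 0.0000] k=[6 0 16 31 17 4 0 0]
t=5: x=[5.2200 2.8600 15.8700 27.2300 17.1300 5.1700 0.5200 0.0000] k=[3 0 17 23 20 6 0 0]
t=6: x=[2.6100 2.6000 15.5700 21.8300 18.5700 7.0400 0.7800 0.0000] k=[0 0 17 18 17 9 0 0]
t=7: x=[0.0000 2.2100 14.9200 17.7400 16.0900 8.8700 1.1700 0.0000] k=[0 0 19 14 19 11 1 0]
t=8: x=[0.0000 2.4700 15.8800 15.3000 17.3100 10.7400 2.1700 0.1300] k=[0 5 16 20 15 16 0 0]
t=9: x=[0.6500 5.7800 15.0900 18.8300 15.7800 13.7900 2.0800 0.0000] k=[6 9 16 19 19 18 7 0]
t=10: x=[6.3900 9.5200 15.4800 18.6100 18.8700 16.7000 7.5200 0.9100] k=[6 11 14 17 18 20 10 0]
t=11: x=[6.6500 10.7400 14.0000 16.7400 18.1300 18.4400 10.0000 1.3000] k=[5 15 14 16 18 22 7 5]
t=12: x=[6.3000 13.5700 14.3900 16.0000 18.2600 19.5300 8.6900 5.2600] k=[5 16 14 16 16 21 4 2]
t=13: x=[6.4300 14.3100 14.5200 15.7400 16.6500 18.1400 5.9500 2.2600] k=[6 17 11 21 19 18 8 5]
t=14: x=[7.4300 14.7900 13.0800 19.4400 19.1300 16.8300 8.9100 5.3900] k=[8 19 11 23 24 13 14 7]
t=15: x=[9.4300 16.5300 13.6000 21.5700 22.4400 14.5600 12.9600 7.9100] k=[9 20 19 23 21 19 12 12]
t=16: x=[10.4300 18.4400 19.6500 22.2200 21.0000 18.3500 12.9100 12.0000] k=[7 18 18 23 18 18 13 16]
t=17: x=[8.4300 16.5700 18.6500 21.7000 18.6500 17.3500 14.0400 15.6100] k=[4 14 14 20 24 17 17 17]
t=18: x=[5.3000 12.7000 14.7800 19.7400 22.5700 17.9100 17.0000 17.0000] k=[3 12 12 25 26 20 21 16]
t=19: x=[4.1700 10.8300 13.6900 23.4400 25.0900 20.9100 20.2200 16.6500] k=[8 13 14 28 22 17 16 12]
t=20: x=[8.6500 12.4800 15.6900 25.4000 22.1300 17.5200 15.6100 12.5200] k=[13 7 16 26 25 21 15 8]
t=21: x=[12.2200 8.9500 16.1300 24.5700 24.6100 20.7400 14.8700 8.9100] k=[13 4 20 27 28 17 14 9]
t=22: x=[11.8300 7.2500 18.8300 26.2200 26.4400 18.0400 13.7400 9.6500] k=[11 2 18 28 23 13 13 7]
t=23: x=[9.8300 5.2500 17.2200 26.0500 22.3500 14.3000 12.2200 7.7800] k=[10 10 19 24 27 10 7 8]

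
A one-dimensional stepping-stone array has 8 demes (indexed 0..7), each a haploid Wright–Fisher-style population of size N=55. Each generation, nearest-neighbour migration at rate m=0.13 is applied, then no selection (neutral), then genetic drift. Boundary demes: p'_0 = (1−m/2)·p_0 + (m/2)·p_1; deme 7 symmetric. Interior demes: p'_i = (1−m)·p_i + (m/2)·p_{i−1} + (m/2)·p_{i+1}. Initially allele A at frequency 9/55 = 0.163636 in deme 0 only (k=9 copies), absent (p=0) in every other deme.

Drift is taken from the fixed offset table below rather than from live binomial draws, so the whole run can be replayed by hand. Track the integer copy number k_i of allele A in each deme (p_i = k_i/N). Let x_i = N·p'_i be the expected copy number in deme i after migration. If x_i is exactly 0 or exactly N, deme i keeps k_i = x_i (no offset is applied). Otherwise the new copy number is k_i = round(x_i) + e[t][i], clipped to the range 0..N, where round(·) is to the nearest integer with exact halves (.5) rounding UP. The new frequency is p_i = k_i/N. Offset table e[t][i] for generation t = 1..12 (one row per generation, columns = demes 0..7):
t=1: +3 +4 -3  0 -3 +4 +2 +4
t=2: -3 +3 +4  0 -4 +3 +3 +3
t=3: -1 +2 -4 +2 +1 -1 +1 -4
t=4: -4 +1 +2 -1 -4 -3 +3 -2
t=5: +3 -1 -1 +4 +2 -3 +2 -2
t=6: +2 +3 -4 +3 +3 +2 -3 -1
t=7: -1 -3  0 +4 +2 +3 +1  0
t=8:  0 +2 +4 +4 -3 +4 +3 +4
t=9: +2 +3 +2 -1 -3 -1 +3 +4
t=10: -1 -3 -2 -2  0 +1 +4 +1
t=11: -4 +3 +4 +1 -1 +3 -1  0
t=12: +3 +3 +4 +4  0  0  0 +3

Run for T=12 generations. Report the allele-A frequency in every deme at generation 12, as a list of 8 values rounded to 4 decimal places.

t=0: k=[9 0 0 0 0 0 0 0]
t=1: x=[8.4150 0.5850 0.0000 0.0000 0.0000 0.0000 0.0000 0.0000] k=[11 5 0 0 0 0 0 0]
t=2: x=[10.6100 5.0650 0.3250 0.0000 0.0000 0.0000 0.0000 0.0000] k=[8 8 4 0 0 0 0 0]
t=3: x=[8.0000 7.7400 4.0000 0.2600 0.0000 0.0000 0.0000 0.0000] k=[7 10 0 2 0 0 0 0]
t=4: x=[7.1950 9.1550 0.7800 1.7400 0.1300 0.0000 0.0000 0.0000] k=[3 10 3 1 0 0 0 0]
t=5: x=[3.4550 9.0900 3.3250 1.0650 0.0650 0.0000 0.0000 0.0000] k=[6 8 2 5 2 0 0 0]
t=6: x=[6.1300 7.4800 2.5850 4.6100 2.0650 0.1300 0.0000 0.0000] k=[8 10 0 8 5 2 0 0]
t=7: x=[8.1300 9.2200 1.1700 7.2850 5.0000 2.0650 0.1300 0.0000] k=[7 6 1 11 7 5 1 0]
t=8: x=[6.9350 5.7400 1.9750 10.0900 7.1300 4.8700 1.1950 0.0650] k=[7 8 6 14 4 9 4 4]
t=9: x=[7.0650 7.8050 6.6500 12.8300 4.9750 8.3500 4.3250 4.0000] k=[9 11 9 12 2 7 7 8]
t=10: x=[9.1300 10.7400 9.3250 11.1550 2.9750 6.6750 7.0650 7.9350] k=[8 8 7 9 3 8 11 9]
t=11: x=[8.0000 7.9350 7.1950 8.4800 3.7150 7.8700 10.6750 9.1300] k=[4 11 11 9 3 11 10 9]
t=12: x=[4.4550 10.5450 10.8700 8.7400 3.9100 10.4150 10.0000 9.0650] k=[7 14 15 13 4 10 10 12]

[0.1273, 0.2545, 0.2727, 0.2364, 0.0727, 0.1818, 0.1818, 0.2182]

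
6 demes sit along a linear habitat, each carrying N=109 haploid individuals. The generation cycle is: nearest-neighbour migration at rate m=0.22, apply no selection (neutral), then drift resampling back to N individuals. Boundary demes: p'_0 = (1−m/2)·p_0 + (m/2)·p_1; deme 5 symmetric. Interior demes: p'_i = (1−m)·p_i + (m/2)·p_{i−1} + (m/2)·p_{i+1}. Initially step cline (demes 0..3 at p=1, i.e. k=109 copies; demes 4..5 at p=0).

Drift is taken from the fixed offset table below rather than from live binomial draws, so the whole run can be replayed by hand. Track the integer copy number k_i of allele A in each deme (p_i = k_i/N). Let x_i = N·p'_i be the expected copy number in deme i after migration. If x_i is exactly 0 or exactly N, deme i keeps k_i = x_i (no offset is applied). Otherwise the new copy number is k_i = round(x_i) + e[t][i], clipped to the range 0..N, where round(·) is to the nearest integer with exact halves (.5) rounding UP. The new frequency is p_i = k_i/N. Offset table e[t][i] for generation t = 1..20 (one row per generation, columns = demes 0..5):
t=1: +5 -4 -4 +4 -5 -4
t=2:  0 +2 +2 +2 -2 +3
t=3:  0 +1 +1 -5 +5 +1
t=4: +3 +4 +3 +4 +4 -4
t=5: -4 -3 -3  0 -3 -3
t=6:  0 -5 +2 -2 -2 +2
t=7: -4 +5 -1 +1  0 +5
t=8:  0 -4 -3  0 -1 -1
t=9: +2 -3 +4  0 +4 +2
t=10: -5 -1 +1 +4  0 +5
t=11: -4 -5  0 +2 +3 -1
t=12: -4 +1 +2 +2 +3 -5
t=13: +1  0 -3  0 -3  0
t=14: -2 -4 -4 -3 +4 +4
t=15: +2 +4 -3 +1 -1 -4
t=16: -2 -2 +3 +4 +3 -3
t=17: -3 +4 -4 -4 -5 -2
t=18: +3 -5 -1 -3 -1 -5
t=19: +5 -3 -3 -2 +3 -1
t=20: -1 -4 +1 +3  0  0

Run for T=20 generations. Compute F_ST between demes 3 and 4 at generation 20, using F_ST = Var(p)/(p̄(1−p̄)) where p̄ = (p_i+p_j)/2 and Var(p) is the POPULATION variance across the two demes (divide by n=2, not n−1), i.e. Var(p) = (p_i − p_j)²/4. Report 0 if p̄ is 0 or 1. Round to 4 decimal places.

t=0: k=[109 109 109 109 0 0]
t=1: x=[109.0000 109.0000 109.0000 97.0100 11.9900 0.0000] k=[109 109 109 101 7 0]
t=2: x=[109.0000 109.0000 108.1200 91.5400 16.5700 0.7700] k=[109 109 109 94 15 4]
t=3: x=[109.0000 109.0000 107.3500 86.9600 22.4800 5.2100] k=[109 109 108 82 27 6]
t=4: x=[109.0000 108.8900 105.2500 78.8100 30.7400 8.3100] k=[109 109 108 83 35 4]
t=5: x=[109.0000 108.8900 105.3600 80.4700 36.8700 7.4100] k=[109 106 102 80 34 4]
t=6: x=[108.6700 105.8900 100.0200 77.3600 35.7600 7.3000] k=[109 101 102 75 34 9]
t=7: x=[108.1200 101.9900 98.9200 73.4600 35.7600 11.7500] k=[104 107 98 74 36 17]
t=8: x=[104.3300 105.6800 96.3500 72.4600 38.0900 19.0900] k=[104 102 93 72 37 18]
t=9: x=[103.7800 101.2300 91.6800 70.4600 38.7600 20.0900] k=[106 98 96 70 43 22]
t=10: x=[105.1200 98.6600 93.3600 69.8900 43.6600 24.3100] k=[100 98 94 74 44 29]
t=11: x=[99.7800 97.7800 92.2400 72.9000 45.6500 30.6500] k=[96 93 92 75 49 30]
t=12: x=[95.6700 93.2200 90.2400 74.0100 49.7700 32.0900] k=[92 94 92 76 53 27]
t=13: x=[92.2200 93.5600 90.4600 75.2300 52.6700 29.8600] k=[93 94 87 75 50 30]
t=14: x=[93.1100 93.1200 86.4500 73.5700 50.5500 32.2000] k=[91 89 82 71 55 36]
t=15: x=[90.7800 88.4500 81.5600 70.4500 54.6700 38.0900] k=[93 92 79 71 54 34]
t=16: x=[92.8900 90.6800 79.5500 70.0100 53.6700 36.2000] k=[91 89 83 74 57 33]
t=17: x=[90.7800 88.5600 82.6700 73.1200 56.2300 35.6400] k=[88 93 79 69 51 34]
t=18: x=[88.5500 90.9100 79.4400 68.1200 51.1100 35.8700] k=[92 86 78 65 50 31]
t=19: x=[91.3400 85.7800 77.4500 64.7800 49.5600 33.0900] k=[96 83 74 63 53 32]
t=20: x=[94.5700 83.4400 73.7800 63.1100 51.7900 34.3100] k=[94 79 75 66 52 34]

0.0166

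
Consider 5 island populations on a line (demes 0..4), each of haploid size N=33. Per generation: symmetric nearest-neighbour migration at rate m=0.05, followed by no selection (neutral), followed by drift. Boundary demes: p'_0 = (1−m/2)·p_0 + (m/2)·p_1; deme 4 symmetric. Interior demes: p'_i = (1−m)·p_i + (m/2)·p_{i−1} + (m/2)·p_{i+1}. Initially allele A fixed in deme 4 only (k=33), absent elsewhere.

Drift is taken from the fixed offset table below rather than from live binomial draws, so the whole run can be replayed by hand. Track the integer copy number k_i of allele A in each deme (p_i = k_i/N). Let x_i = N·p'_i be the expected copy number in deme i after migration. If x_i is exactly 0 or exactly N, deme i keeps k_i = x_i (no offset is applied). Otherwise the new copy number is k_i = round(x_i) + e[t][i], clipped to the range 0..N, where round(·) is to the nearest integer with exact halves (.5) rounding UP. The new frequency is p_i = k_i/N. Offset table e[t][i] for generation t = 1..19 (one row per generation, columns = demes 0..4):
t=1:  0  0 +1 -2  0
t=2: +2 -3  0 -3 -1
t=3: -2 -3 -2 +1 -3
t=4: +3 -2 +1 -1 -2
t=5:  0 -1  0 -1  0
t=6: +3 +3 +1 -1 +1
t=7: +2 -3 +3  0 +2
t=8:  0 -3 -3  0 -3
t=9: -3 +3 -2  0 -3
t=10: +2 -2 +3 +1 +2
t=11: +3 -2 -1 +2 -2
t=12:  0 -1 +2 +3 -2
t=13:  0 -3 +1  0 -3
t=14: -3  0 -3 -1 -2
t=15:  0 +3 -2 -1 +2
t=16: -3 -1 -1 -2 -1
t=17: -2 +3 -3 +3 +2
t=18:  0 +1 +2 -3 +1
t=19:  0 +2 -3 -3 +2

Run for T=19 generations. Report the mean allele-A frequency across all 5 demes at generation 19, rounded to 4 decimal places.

0.1576

t=0: k=[0 0 0 0 33]
t=1: x=[0.0000 0.0000 0.0000 0.8250 32.1750] k=[0 0 0 0 32]
t=2: x=[0.0000 0.0000 0.0000 0.8000 31.2000] k=[0 0 0 0 30]
t=3: x=[0.0000 0.0000 0.0000 0.7500 29.2500] k=[0 0 0 2 26]
t=4: x=[0.0000 0.0000 0.0500 2.5500 25.4000] k=[0 0 1 2 23]
t=5: x=[0.0000 0.0250 1.0000 2.5000 22.4750] k=[0 0 1 2 22]
t=6: x=[0.0000 0.0250 1.0000 2.4750 21.5000] k=[0 3 2 1 23]
t=7: x=[0.0750 2.9000 2.0000 1.5750 22.4500] k=[2 0 5 2 24]
t=8: x=[1.9500 0.1750 4.8000 2.6250 23.4500] k=[2 0 2 3 20]
t=9: x=[1.9500 0.1000 1.9750 3.4000 19.5750] k=[0 3 0 3 17]
t=10: x=[0.0750 2.8500 0.1500 3.2750 16.6500] k=[2 1 3 4 19]
t=11: x=[1.9750 1.0750 2.9750 4.3500 18.6250] k=[5 0 2 6 17]
t=12: x=[4.8750 0.1750 2.0500 6.1750 16.7250] k=[5 0 4 9 15]
t=13: x=[4.8750 0.2250 4.0250 9.0250 14.8500] k=[5 0 5 9 12]
t=14: x=[4.8750 0.2500 4.9750 8.9750 11.9250] k=[2 0 2 8 10]
t=15: x=[1.9500 0.1000 2.1000 7.9000 9.9500] k=[2 3 0 7 12]
t=16: x=[2.0250 2.9000 0.2500 6.9500 11.8750] k=[0 2 0 5 11]
t=17: x=[0.0500 1.9000 0.1750 5.0250 10.8500] k=[0 5 0 8 13]
t=18: x=[0.1250 4.7500 0.3250 7.9250 12.8750] k=[0 6 2 5 14]
t=19: x=[0.1500 5.7500 2.1750 5.1500 13.7750] k=[0 8 0 2 16]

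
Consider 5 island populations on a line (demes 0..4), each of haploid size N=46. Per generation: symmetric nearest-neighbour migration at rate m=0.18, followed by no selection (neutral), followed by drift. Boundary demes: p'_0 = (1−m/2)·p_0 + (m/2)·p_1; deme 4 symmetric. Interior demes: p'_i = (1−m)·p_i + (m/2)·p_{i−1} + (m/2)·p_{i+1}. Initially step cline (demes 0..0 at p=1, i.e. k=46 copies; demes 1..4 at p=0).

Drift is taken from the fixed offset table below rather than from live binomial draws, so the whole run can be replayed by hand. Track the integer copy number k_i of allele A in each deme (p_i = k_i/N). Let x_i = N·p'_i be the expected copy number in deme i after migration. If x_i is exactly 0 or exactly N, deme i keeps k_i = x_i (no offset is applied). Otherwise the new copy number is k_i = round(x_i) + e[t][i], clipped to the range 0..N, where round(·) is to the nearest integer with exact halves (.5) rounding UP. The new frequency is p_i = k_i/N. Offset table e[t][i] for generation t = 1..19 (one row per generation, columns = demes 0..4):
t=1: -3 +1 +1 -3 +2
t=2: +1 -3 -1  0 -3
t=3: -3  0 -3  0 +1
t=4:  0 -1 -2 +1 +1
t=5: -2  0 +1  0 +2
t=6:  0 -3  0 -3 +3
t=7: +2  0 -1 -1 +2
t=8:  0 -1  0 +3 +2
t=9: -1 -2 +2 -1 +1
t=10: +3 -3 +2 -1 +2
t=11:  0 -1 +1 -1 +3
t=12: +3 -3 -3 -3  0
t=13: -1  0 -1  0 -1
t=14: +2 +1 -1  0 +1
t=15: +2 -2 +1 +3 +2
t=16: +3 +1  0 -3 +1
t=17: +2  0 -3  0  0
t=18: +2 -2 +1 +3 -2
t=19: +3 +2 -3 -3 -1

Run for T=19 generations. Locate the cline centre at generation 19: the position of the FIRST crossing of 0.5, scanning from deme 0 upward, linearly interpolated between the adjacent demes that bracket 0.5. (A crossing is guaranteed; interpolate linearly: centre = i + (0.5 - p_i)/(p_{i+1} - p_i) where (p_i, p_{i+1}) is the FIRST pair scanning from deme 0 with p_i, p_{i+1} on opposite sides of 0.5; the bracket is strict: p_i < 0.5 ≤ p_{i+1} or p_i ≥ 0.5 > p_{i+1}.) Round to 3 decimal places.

t=0: k=[46 0 0 0 0]
t=1: x=[41.8600 4.1400 0.0000 0.0000 0.0000] k=[39 5 0 0 0]
t=2: x=[35.9400 7.6100 0.4500 0.0000 0.0000] k=[37 5 0 0 0]
t=3: x=[34.1200 7.4300 0.4500 0.0000 0.0000] k=[31 7 0 0 0]
t=4: x=[28.8400 8.5300 0.6300 0.0000 0.0000] k=[29 8 0 0 0]
t=5: x=[27.1100 9.1700 0.7200 0.0000 0.0000] k=[25 9 2 0 0]
t=6: x=[23.5600 9.8100 2.4500 0.1800 0.0000] k=[24 7 2 0 0]
t=7: x=[22.4700 8.0800 2.2700 0.1800 0.0000] k=[24 8 1 0 0]
t=8: x=[22.5600 8.8100 1.5400 0.0900 0.0000] k=[23 8 2 3 0]
t=9: x=[21.6500 8.8100 2.6300 2.6400 0.2700] k=[21 7 5 2 1]
t=10: x=[19.7400 8.0800 4.9100 2.1800 1.0900] k=[23 5 7 1 3]
t=11: x=[21.3800 6.8000 6.2800 1.7200 2.8200] k=[21 6 7 1 6]
t=12: x=[19.6500 7.4400 6.3700 1.9900 5.5500] k=[23 4 3 0 6]
t=13: x=[21.2900 5.6200 2.8200 0.8100 5.4600] k=[20 6 2 1 4]
t=14: x=[18.7400 6.9000 2.2700 1.3600 3.7300] k=[21 8 1 1 5]
t=15: x=[19.8300 8.5400 1.6300 1.3600 4.6400] k=[22 7 3 4 7]
t=16: x=[20.6500 7.9900 3.4500 4.1800 6.7300] k=[24 9 3 1 8]
t=17: x=[22.6500 9.8100 3.3600 1.8100 7.3700] k=[25 10 0 2 7]
t=18: x=[23.6500 10.4500 1.0800 2.2700 6.5500] k=[26 8 2 5 5]
t=19: x=[24.3800 9.0800 2.8100 4.7300 5.0000] k=[27 11 0 2 4]

0.250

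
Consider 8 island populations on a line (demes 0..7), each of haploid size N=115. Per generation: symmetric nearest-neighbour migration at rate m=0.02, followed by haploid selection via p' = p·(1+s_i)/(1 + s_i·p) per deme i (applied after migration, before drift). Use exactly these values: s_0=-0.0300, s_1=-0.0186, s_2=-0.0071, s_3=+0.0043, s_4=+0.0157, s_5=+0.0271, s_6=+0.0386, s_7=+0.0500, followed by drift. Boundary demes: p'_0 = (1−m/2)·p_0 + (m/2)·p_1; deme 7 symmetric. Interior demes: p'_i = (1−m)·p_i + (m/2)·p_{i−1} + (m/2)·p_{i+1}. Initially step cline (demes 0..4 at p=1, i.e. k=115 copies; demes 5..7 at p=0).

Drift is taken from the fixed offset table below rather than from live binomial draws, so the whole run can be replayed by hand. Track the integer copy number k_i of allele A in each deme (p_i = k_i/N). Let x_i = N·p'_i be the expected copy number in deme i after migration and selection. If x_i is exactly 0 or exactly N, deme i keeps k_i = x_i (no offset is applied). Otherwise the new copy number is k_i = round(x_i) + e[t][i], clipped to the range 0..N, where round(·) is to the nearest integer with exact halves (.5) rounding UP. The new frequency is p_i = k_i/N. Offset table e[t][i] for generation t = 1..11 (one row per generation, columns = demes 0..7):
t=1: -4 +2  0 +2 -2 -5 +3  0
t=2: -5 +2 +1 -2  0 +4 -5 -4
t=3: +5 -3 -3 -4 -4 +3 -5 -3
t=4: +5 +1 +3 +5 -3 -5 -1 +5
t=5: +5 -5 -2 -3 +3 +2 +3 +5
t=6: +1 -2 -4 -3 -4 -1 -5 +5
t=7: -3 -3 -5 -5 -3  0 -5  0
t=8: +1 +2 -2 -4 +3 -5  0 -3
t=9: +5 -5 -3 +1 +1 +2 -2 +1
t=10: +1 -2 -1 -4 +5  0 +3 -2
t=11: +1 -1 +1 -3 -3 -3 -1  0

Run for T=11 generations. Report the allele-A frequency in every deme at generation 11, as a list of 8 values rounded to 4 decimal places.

[1.0000, 0.9043, 0.8609, 0.8087, 0.8435, 0.0609, 0.0174, 0.0087]

t=0: k=[115 115 115 115 115 0 0 0]
t=1: x=[115.0000 115.0000 115.0000 115.0000 113.8676 1.1808 0.0000 0.0000] k=[115 115 115 115 112 0 0 0]
t=2: x=[115.0000 115.0000 115.0000 114.9701 110.9710 1.1500 0.0000 0.0000] k=[115 115 115 113 111 5 0 0]
t=3: x=[115.0000 115.0000 114.9799 113.0084 110.0345 6.1641 0.0519 0.0000] k=[115 115 112 109 106 9 0 0]
t=4: x=[115.0000 114.9694 111.9791 109.0244 105.2006 10.1242 0.0935 0.0000] k=[115 115 115 114 102 5 0 0]
t=5: x=[115.0000 115.0000 114.9899 113.8947 101.3387 6.0720 0.0519 0.0000] k=[115 115 113 111 104 8 3 0]
t=6: x=[115.0000 114.9796 112.9859 110.9667 103.2750 9.1323 3.1334 0.0315] k=[115 113 109 108 99 8 0 5]
t=7: x=[114.9794 112.9424 108.9895 107.9485 98.4025 9.0505 0.1350 5.1863] k=[112 110 104 103 95 9 0 5]
t=8: x=[111.8891 109.8687 103.9792 102.9763 94.4839 10.0117 0.1454 5.1863] k=[113 112 102 99 97 5 0 2]
t=9: x=[112.9290 111.8530 101.9880 99.0690 96.3448 6.0207 0.0727 2.0772] k=[115 107 99 100 97 8 0 3]
t=10: x=[114.9175 106.8591 98.9921 100.0160 96.3843 9.0300 0.1142 3.1145] k=[115 105 98 96 101 9 3 1]
t=11: x=[114.8969 104.8577 97.9468 96.1378 100.2317 10.1037 3.1541 1.0705] k=[115 104 99 93 97 7 2 1]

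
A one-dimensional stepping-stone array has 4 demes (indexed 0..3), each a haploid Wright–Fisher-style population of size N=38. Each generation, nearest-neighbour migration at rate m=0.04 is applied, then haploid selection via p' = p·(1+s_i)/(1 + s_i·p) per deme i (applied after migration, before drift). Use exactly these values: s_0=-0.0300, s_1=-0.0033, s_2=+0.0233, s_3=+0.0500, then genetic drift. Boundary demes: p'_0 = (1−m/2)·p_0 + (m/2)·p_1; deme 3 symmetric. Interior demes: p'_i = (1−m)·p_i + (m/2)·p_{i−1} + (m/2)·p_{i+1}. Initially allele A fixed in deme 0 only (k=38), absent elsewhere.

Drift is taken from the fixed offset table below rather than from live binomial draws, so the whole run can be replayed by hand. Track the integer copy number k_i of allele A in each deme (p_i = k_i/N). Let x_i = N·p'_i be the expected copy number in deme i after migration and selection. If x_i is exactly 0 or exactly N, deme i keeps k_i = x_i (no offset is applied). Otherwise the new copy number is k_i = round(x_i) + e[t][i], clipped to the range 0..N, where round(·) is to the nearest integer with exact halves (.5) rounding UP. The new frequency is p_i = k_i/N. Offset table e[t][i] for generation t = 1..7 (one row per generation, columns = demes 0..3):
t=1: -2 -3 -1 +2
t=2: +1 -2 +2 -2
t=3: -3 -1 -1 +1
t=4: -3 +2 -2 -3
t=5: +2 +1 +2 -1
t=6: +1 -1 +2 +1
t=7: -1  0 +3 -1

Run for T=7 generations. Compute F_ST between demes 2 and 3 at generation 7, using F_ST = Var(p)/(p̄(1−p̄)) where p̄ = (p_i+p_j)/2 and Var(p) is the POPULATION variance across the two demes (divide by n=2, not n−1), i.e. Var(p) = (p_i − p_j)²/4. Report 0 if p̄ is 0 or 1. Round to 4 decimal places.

0.1014

t=0: k=[38 0 0 0]
t=1: x=[37.2170 0.7575 0.0000 0.0000] k=[35 0 0 0]
t=2: x=[34.1970 0.6977 0.0000 0.0000] k=[35 0 0 0]
t=3: x=[34.1970 0.6977 0.0000 0.0000] k=[31 0 0 0]
t=4: x=[30.1927 0.6180 0.0000 0.0000] k=[27 3 0 0]
t=5: x=[26.2745 3.4097 0.0614 0.0000] k=[28 4 2 0]
t=6: x=[27.2873 4.4271 2.0441 0.0420] k=[28 3 4 1]
t=7: x=[27.2670 3.5095 4.0017 1.1114] k=[26 4 7 0]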